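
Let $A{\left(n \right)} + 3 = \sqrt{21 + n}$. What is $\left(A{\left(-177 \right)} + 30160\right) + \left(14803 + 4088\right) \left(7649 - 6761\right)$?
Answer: $16805365 + 2 i \sqrt{39} \approx 1.6805 \cdot 10^{7} + 12.49 i$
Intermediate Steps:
$A{\left(n \right)} = -3 + \sqrt{21 + n}$
$\left(A{\left(-177 \right)} + 30160\right) + \left(14803 + 4088\right) \left(7649 - 6761\right) = \left(\left(-3 + \sqrt{21 - 177}\right) + 30160\right) + \left(14803 + 4088\right) \left(7649 - 6761\right) = \left(\left(-3 + \sqrt{-156}\right) + 30160\right) + 18891 \cdot 888 = \left(\left(-3 + 2 i \sqrt{39}\right) + 30160\right) + 16775208 = \left(30157 + 2 i \sqrt{39}\right) + 16775208 = 16805365 + 2 i \sqrt{39}$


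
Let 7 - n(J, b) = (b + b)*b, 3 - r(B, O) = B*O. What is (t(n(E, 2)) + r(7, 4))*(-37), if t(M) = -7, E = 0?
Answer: 1184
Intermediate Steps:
r(B, O) = 3 - B*O
n(J, b) = 7 - 2*b² (n(J, b) = 7 - (b + b)*b = 7 - 2*b*b = 7 - 2*b²)
(t(n(E, 2)) + r(7, 4))*(-37) = (-7 + (3 - 1*7*4))*(-37) = (-7 + (3 - 28))*(-37) = (-7 - 25)*(-37) = -32*(-37) = 1184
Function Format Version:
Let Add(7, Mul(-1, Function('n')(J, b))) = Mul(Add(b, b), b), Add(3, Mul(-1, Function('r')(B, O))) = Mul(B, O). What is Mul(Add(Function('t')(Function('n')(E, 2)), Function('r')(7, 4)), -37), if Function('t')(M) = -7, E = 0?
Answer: 1184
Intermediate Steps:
Function('r')(B, O) = Add(3, Mul(-1, B, O)) (Function('r')(B, O) = Add(3, Mul(-1, Mul(B, O))) = Add(3, Mul(-1, B, O)))
Function('n')(J, b) = Add(7, Mul(-2, Pow(b, 2))) (Function('n')(J, b) = Add(7, Mul(-1, Mul(Add(b, b), b))) = Add(7, Mul(-1, Mul(Mul(2, b), b))) = Add(7, Mul(-1, Mul(2, Pow(b, 2)))) = Add(7, Mul(-2, Pow(b, 2))))
Mul(Add(Function('t')(Function('n')(E, 2)), Function('r')(7, 4)), -37) = Mul(Add(-7, Add(3, Mul(-1, 7, 4))), -37) = Mul(Add(-7, Add(3, -28)), -37) = Mul(Add(-7, -25), -37) = Mul(-32, -37) = 1184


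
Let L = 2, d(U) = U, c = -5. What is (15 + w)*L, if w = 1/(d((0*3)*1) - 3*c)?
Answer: 452/15 ≈ 30.133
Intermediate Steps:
w = 1/15 (w = 1/((0*3)*1 - 3*(-5)) = 1/(0*1 + 15) = 1/(0 + 15) = 1/15 ≈ 0.066667)
(15 + w)*L = (15 + 1/15)*2 = (226/15)*2 = 452/15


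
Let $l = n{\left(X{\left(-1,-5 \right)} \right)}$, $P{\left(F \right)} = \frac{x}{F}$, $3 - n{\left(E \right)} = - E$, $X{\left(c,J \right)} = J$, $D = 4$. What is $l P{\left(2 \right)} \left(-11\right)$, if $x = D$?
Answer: $44$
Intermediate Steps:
$x = 4$
$n{\left(E \right)} = 3 + E$ ($n{\left(E \right)} = 3 - - E = 3 + E$)
$P{\left(F \right)} = \frac{4}{F}$
$l = -2$ ($l = 3 - 5 = -2$)
$l P{\left(2 \right)} \left(-11\right) = - 2 \cdot \frac{4}{2} \left(-11\right) = - 2 \cdot 4 \cdot \frac{1}{2} \left(-11\right) = \left(-2\right) 2 \left(-11\right) = \left(-4\right) \left(-11\right) = 44$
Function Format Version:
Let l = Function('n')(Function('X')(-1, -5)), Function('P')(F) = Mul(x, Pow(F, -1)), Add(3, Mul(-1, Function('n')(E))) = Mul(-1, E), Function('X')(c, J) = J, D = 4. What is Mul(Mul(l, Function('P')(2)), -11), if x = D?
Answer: 44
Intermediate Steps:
x = 4
Function('n')(E) = Add(3, E) (Function('n')(E) = Add(3, Mul(-1, Mul(-1, E))) = Add(3, E))
Function('P')(F) = Mul(4, Pow(F, -1))
l = -2 (l = Add(3, -5) = -2)
Mul(Mul(l, Function('P')(2)), -11) = Mul(Mul(-2, Mul(4, Pow(2, -1))), -11) = Mul(Mul(-2, Mul(4, Rational(1, 2))), -11) = Mul(Mul(-2, 2), -11) = Mul(-4, -11) = 44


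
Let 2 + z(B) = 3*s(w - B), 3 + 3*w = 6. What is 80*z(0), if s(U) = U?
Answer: 80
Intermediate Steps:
w = 1 (w = -1 + (⅓)*6 = -1 + 2 = 1)
z(B) = 1 - 3*B (z(B) = -2 + 3*(1 - B) = -2 + (3 - 3*B) = 1 - 3*B)
80*z(0) = 80*(1 - 3*0) = 80*(1 + 0) = 80*1 = 80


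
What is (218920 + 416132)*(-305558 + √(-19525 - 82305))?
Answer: -194045219016 + 635052*I*√101830 ≈ -1.9405e+11 + 2.0265e+8*I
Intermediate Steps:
(218920 + 416132)*(-305558 + √(-19525 - 82305)) = 635052*(-305558 + √(-101830)) = 635052*(-305558 + I*√101830) = -194045219016 + 635052*I*√101830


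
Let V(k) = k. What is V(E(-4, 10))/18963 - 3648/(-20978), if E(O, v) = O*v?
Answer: 34168952/198902907 ≈ 0.17179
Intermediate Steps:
V(E(-4, 10))/18963 - 3648/(-20978) = -4*10/18963 - 3648/(-20978) = -40*1/18963 - 3648*(-1/20978) = -40/18963 + 1824/10489 = 34168952/198902907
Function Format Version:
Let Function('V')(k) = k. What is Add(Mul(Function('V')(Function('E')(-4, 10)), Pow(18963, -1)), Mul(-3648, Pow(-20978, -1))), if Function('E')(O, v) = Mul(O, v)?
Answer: Rational(34168952, 198902907) ≈ 0.17179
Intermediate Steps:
Add(Mul(Function('V')(Function('E')(-4, 10)), Pow(18963, -1)), Mul(-3648, Pow(-20978, -1))) = Add(Mul(Mul(-4, 10), Pow(18963, -1)), Mul(-3648, Pow(-20978, -1))) = Add(Mul(-40, Rational(1, 18963)), Mul(-3648, Rational(-1, 20978))) = Add(Rational(-40, 18963), Rational(1824, 10489)) = Rational(34168952, 198902907)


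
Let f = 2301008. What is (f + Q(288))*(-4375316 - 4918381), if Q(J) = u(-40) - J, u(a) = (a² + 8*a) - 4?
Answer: -21394053319212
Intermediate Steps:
u(a) = -4 + a² + 8*a
Q(J) = 1276 - J (Q(J) = (-4 + (-40)² + 8*(-40)) - J = (-4 + 1600 - 320) - J = 1276 - J)
(f + Q(288))*(-4375316 - 4918381) = (2301008 + (1276 - 1*288))*(-4375316 - 4918381) = (2301008 + (1276 - 288))*(-9293697) = (2301008 + 988)*(-9293697) = 2301996*(-9293697) = -21394053319212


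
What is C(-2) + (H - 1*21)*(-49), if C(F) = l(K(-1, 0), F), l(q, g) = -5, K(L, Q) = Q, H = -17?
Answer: 1857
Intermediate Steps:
C(F) = -5
C(-2) + (H - 1*21)*(-49) = -5 + (-17 - 1*21)*(-49) = -5 + (-17 - 21)*(-49) = -5 - 38*(-49) = -5 + 1862 = 1857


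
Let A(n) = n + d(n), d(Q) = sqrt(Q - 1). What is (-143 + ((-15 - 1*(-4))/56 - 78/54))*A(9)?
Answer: -72899/56 - 72899*sqrt(2)/252 ≈ -1710.9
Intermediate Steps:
d(Q) = sqrt(-1 + Q)
A(n) = n + sqrt(-1 + n)
(-143 + ((-15 - 1*(-4))/56 - 78/54))*A(9) = (-143 + ((-15 - 1*(-4))/56 - 78/54))*(9 + sqrt(-1 + 9)) = (-143 + ((-15 + 4)*(1/56) - 78*1/54))*(9 + sqrt(8)) = (-143 + (-11*1/56 - 13/9))*(9 + 2*sqrt(2)) = (-143 + (-11/56 - 13/9))*(9 + 2*sqrt(2)) = (-143 - 827/504)*(9 + 2*sqrt(2)) = -72899*(9 + 2*sqrt(2))/504 = -72899/56 - 72899*sqrt(2)/252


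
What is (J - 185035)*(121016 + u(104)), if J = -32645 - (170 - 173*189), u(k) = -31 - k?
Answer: -22381479793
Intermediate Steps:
J = -118 (J = -32645 - (170 - 32697) = -32645 - 1*(-32527) = -32645 + 32527 = -118)
(J - 185035)*(121016 + u(104)) = (-118 - 185035)*(121016 + (-31 - 1*104)) = -185153*(121016 + (-31 - 104)) = -185153*(121016 - 135) = -185153*120881 = -22381479793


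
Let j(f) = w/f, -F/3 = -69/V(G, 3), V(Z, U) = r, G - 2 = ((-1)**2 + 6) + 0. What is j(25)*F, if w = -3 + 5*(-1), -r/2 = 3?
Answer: 276/25 ≈ 11.040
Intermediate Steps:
G = 9 (G = 2 + (((-1)**2 + 6) + 0) = 2 + ((1 + 6) + 0) = 2 + (7 + 0) = 2 + 7 = 9)
r = -6 (r = -2*3 = -6)
V(Z, U) = -6
F = -69/2 (F = -(-207)/(-6) = -(-207)*(-1)/6 = -3*23/2 = -69/2 ≈ -34.500)
w = -8 (w = -3 - 5 = -8)
j(f) = -8/f
j(25)*F = -8/25*(-69/2) = 276/25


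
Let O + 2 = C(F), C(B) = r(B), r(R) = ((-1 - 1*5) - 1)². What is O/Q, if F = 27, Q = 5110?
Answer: 47/5110 ≈ 0.0091977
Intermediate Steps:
r(R) = 49 (r(R) = ((-1 - 5) - 1)² = (-6 - 1)² = (-7)² = 49)
C(B) = 49
O = 47 (O = -2 + 49 = 47)
O/Q = 47/5110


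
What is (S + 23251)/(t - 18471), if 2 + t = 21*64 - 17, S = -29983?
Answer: 3366/8573 ≈ 0.39263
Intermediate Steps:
t = 1325 (t = -2 + (21*64 - 17) = -2 + (1344 - 17) = -2 + 1327 = 1325)
(S + 23251)/(t - 18471) = (-29983 + 23251)/(1325 - 18471) = -6732/(-17146) = -6732*(-1/17146) = 3366/8573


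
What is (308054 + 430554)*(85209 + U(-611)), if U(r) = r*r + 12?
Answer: 338682789536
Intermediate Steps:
U(r) = 12 + r**2 (U(r) = r**2 + 12 = 12 + r**2)
(308054 + 430554)*(85209 + U(-611)) = (308054 + 430554)*(85209 + (12 + (-611)**2)) = 738608*(85209 + (12 + 373321)) = 738608*(85209 + 373333) = 738608*458542 = 338682789536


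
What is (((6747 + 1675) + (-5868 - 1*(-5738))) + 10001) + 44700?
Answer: 62993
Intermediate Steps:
(((6747 + 1675) + (-5868 - 1*(-5738))) + 10001) + 44700 = ((8422 + (-5868 + 5738)) + 10001) + 44700 = ((8422 - 130) + 10001) + 44700 = (8292 + 10001) + 44700 = 18293 + 44700 = 62993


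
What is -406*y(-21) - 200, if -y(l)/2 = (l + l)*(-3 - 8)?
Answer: 374944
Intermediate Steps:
y(l) = 44*l (y(l) = -2*(l + l)*(-3 - 8) = -2*2*l*(-11) = -(-44)*l = 44*l)
-406*y(-21) - 200 = -17864*(-21) - 200 = -406*(-924) - 200 = 375144 - 200 = 374944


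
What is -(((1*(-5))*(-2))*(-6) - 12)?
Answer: 72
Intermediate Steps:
-(((1*(-5))*(-2))*(-6) - 12) = -(-5*(-2)*(-6) - 12) = -(10*(-6) - 12) = -(-60 - 12) = -1*(-72) = 72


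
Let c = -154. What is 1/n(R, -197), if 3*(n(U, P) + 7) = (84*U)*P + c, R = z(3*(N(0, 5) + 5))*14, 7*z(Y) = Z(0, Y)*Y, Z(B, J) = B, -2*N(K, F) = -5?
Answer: -3/175 ≈ -0.017143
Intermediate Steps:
N(K, F) = 5/2 (N(K, F) = -½*(-5) = 5/2)
z(Y) = 0 (z(Y) = (0*Y)/7 = (⅐)*0 = 0)
R = 0 (R = 0*14 = 0)
n(U, P) = -175/3 + 28*P*U (n(U, P) = -7 + ((84*U)*P - 154)/3 = -7 + (84*P*U - 154)/3 = -7 + (-154 + 84*P*U)/3 = -7 + (-154/3 + 28*P*U) = -175/3 + 28*P*U)
1/n(R, -197) = 1/(-175/3 + 28*(-197)*0) = 1/(-175/3 + 0) = 1/(-175/3) = -3/175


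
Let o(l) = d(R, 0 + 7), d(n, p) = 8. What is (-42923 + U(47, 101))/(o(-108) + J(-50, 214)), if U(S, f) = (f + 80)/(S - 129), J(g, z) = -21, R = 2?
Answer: 270759/82 ≈ 3301.9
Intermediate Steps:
o(l) = 8
U(S, f) = (80 + f)/(-129 + S)
(-42923 + U(47, 101))/(o(-108) + J(-50, 214)) = (-42923 + (80 + 101)/(-129 + 47))/(8 - 21) = (-42923 + 181/(-82))/(-13) = (-42923 - 1/82*181)*(-1/13) = (-42923 - 181/82)*(-1/13) = -3519867/82*(-1/13) = 270759/82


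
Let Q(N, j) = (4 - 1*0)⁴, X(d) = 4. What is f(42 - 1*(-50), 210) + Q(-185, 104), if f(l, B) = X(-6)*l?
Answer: 624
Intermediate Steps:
f(l, B) = 4*l
Q(N, j) = 256 (Q(N, j) = (4 + 0)⁴ = 4⁴ = 256)
f(42 - 1*(-50), 210) + Q(-185, 104) = 4*(42 - 1*(-50)) + 256 = 4*(42 + 50) + 256 = 4*92 + 256 = 368 + 256 = 624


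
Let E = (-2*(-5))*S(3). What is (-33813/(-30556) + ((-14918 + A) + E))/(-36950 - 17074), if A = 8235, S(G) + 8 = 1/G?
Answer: 619543685/4952272032 ≈ 0.12510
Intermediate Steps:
S(G) = -8 + 1/G
E = -230/3 (E = (-2*(-5))*(-8 + 1/3) = 10*(-8 + ⅓) = 10*(-23/3) = -230/3 ≈ -76.667)
(-33813/(-30556) + ((-14918 + A) + E))/(-36950 - 17074) = (-33813/(-30556) + ((-14918 + 8235) - 230/3))/(-36950 - 17074) = (-33813*(-1/30556) + (-6683 - 230/3))/(-54024) = (33813/30556 - 20279/3)*(-1/54024) = -619543685/91668*(-1/54024) = 619543685/4952272032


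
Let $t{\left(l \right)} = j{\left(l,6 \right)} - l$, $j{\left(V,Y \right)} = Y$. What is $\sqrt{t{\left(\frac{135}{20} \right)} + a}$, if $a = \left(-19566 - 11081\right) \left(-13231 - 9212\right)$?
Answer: $\frac{3 \sqrt{305693609}}{2} \approx 26226.0$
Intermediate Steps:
$a = 687810621$ ($a = \left(-30647\right) \left(-22443\right) = 687810621$)
$t{\left(l \right)} = 6 - l$
$\sqrt{t{\left(\frac{135}{20} \right)} + a} = \sqrt{\left(6 - \frac{135}{20}\right) + 687810621} = \sqrt{\left(6 - 135 \cdot \frac{1}{20}\right) + 687810621} = \sqrt{\left(6 - \frac{27}{4}\right) + 687810621} = \sqrt{- \frac{3}{4} + 687810621} = \sqrt{\frac{2751242481}{4}} = \frac{3 \sqrt{305693609}}{2}$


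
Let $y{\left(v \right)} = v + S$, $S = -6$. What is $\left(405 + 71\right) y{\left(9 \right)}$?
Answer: $1428$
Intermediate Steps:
$y{\left(v \right)} = -6 + v$ ($y{\left(v \right)} = v - 6 = -6 + v$)
$\left(405 + 71\right) y{\left(9 \right)} = \left(405 + 71\right) \left(-6 + 9\right) = 476 \cdot 3 = 1428$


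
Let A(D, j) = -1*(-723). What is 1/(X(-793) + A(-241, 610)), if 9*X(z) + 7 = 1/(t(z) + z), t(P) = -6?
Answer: 7191/5193499 ≈ 0.0013846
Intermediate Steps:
A(D, j) = 723
X(z) = -7/9 + 1/(9*(-6 + z))
1/(X(-793) + A(-241, 610)) = 1/((43 - 7*(-793))/(9*(-6 - 793)) + 723) = 1/((⅑)*(43 + 5551)/(-799) + 723) = 1/((⅑)*(-1/799)*5594 + 723) = 1/(-5594/7191 + 723) = 1/(5193499/7191) = 7191/5193499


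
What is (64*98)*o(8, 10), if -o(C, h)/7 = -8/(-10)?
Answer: -175616/5 ≈ -35123.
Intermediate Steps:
o(C, h) = -28/5 (o(C, h) = -(-56)/(-10) = -(-56)*(-1)/10 = -7*4/5 = -28/5)
(64*98)*o(8, 10) = (64*98)*(-28/5) = 6272*(-28/5) = -175616/5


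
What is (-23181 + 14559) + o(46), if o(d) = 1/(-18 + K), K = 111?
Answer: -801845/93 ≈ -8622.0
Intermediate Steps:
o(d) = 1/93 (o(d) = 1/(-18 + 111) = 1/93)
(-23181 + 14559) + o(46) = (-23181 + 14559) + 1/93 = -8622 + 1/93 = -801845/93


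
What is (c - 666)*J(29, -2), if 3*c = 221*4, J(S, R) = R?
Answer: 2228/3 ≈ 742.67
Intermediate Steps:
c = 884/3 (c = (221*4)/3 = (1/3)*884 = 884/3 ≈ 294.67)
(c - 666)*J(29, -2) = (884/3 - 666)*(-2) = -1114/3*(-2) = 2228/3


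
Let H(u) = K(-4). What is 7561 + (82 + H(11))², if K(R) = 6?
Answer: 15305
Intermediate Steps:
H(u) = 6
7561 + (82 + H(11))² = 7561 + (82 + 6)² = 7561 + 88² = 7561 + 7744 = 15305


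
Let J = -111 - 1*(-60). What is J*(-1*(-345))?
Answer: -17595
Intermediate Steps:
J = -51 (J = -111 + 60 = -51)
J*(-1*(-345)) = -(-51)*(-345) = -51*345 = -17595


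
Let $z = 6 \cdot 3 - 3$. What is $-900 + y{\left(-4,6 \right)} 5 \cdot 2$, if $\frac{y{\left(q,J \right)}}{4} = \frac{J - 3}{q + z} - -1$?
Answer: $- \frac{9340}{11} \approx -849.09$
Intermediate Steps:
$z = 15$ ($z = 18 - 3 = 15$)
$y{\left(q,J \right)} = 4 + \frac{4 \left(-3 + J\right)}{15 + q}$ ($y{\left(q,J \right)} = 4 \left(\frac{J - 3}{q + 15} - -1\right) = 4 \left(\frac{-3 + J}{15 + q} + 1\right) = 4 \left(1 + \frac{-3 + J}{15 + q}\right) = 4 + \frac{4 \left(-3 + J\right)}{15 + q}$)
$-900 + y{\left(-4,6 \right)} 5 \cdot 2 = -900 + \frac{4 \left(12 + 6 - 4\right)}{15 - 4} \cdot 5 \cdot 2 = -900 + 4 \cdot \frac{1}{11} \cdot 14 \cdot 5 \cdot 2 = -900 + \frac{56}{11} \cdot 5 \cdot 2 = -900 + \frac{280}{11} \cdot 2 = -900 + \frac{560}{11} = - \frac{9340}{11}$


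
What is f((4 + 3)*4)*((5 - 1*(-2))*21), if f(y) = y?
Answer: 4116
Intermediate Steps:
f((4 + 3)*4)*((5 - 1*(-2))*21) = ((4 + 3)*4)*((5 - 1*(-2))*21) = (7*4)*((5 + 2)*21) = 28*(7*21) = 28*147 = 4116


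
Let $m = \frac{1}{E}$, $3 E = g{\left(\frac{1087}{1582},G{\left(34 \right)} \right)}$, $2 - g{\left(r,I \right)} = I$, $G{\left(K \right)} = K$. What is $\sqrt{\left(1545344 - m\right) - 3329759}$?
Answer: $\frac{i \sqrt{114202554}}{8} \approx 1335.8 i$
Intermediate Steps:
$g{\left(r,I \right)} = 2 - I$
$E = - \frac{32}{3}$ ($E = \frac{2 - 34}{3} = \frac{1}{3} \left(-32\right) = - \frac{32}{3} \approx -10.667$)
$m = - \frac{3}{32}$ ($m = \frac{1}{- \frac{32}{3}} = - \frac{3}{32} \approx -0.09375$)
$\sqrt{\left(1545344 - m\right) - 3329759} = \sqrt{\left(1545344 - - \frac{3}{32}\right) - 3329759} = \sqrt{\left(1545344 + \frac{3}{32}\right) - 3329759} = \sqrt{\frac{49451011}{32} - 3329759} = \sqrt{- \frac{57101277}{32}} = \frac{i \sqrt{114202554}}{8}$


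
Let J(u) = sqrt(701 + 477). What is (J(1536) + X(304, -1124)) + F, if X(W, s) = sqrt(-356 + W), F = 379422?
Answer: 379422 + sqrt(1178) + 2*I*sqrt(13) ≈ 3.7946e+5 + 7.2111*I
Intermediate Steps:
J(u) = sqrt(1178)
(J(1536) + X(304, -1124)) + F = (sqrt(1178) + sqrt(-356 + 304)) + 379422 = (sqrt(1178) + sqrt(-52)) + 379422 = (sqrt(1178) + 2*I*sqrt(13)) + 379422 = 379422 + sqrt(1178) + 2*I*sqrt(13)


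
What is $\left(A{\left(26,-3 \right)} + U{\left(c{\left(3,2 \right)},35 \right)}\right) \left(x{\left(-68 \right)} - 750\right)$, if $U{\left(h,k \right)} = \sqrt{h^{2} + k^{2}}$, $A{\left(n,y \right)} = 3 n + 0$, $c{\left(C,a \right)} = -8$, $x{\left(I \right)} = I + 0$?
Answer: $-63804 - 818 \sqrt{1289} \approx -93172.0$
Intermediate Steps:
$x{\left(I \right)} = I$
$A{\left(n,y \right)} = 3 n$
$\left(A{\left(26,-3 \right)} + U{\left(c{\left(3,2 \right)},35 \right)}\right) \left(x{\left(-68 \right)} - 750\right) = \left(3 \cdot 26 + \sqrt{\left(-8\right)^{2} + 35^{2}}\right) \left(-68 - 750\right) = \left(78 + \sqrt{64 + 1225}\right) \left(-818\right) = \left(78 + \sqrt{1289}\right) \left(-818\right) = -63804 - 818 \sqrt{1289}$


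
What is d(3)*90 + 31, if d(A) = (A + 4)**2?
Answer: 4441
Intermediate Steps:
d(A) = (4 + A)**2
d(3)*90 + 31 = (4 + 3)**2*90 + 31 = 7**2*90 + 31 = 49*90 + 31 = 4410 + 31 = 4441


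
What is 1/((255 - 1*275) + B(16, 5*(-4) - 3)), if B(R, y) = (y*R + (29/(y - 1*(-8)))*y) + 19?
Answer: -15/4868 ≈ -0.0030813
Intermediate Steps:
B(R, y) = 19 + R*y + 29*y/(8 + y) (B(R, y) = (R*y + (29/(y + 8))*y) + 19 = (R*y + (29/(8 + y))*y) + 19 = (R*y + 29*y/(8 + y)) + 19 = 19 + R*y + 29*y/(8 + y))
1/((255 - 1*275) + B(16, 5*(-4) - 3)) = 1/((255 - 1*275) + (152 + 48*(5*(-4) - 3) + 16*(5*(-4) - 3)² + 8*16*(5*(-4) - 3))/(8 + (5*(-4) - 3))) = 1/((255 - 275) + (152 + 48*(-20 - 3) + 16*(-20 - 3)² + 8*16*(-20 - 3))/(8 + (-20 - 3))) = 1/(-20 + (152 + 48*(-23) + 16*(-23)² + 8*16*(-23))/(8 - 23)) = 1/(-20 + (152 - 1104 + 16*529 - 2944)/(-15)) = 1/(-20 - (152 - 1104 + 8464 - 2944)/15) = 1/(-20 - 1/15*4568) = 1/(-20 - 4568/15) = 1/(-4868/15) = -15/4868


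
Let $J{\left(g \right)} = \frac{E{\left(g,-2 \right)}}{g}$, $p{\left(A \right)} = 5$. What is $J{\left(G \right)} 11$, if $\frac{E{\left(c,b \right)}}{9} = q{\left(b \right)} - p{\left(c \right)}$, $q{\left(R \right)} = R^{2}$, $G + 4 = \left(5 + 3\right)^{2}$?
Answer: $- \frac{33}{20} \approx -1.65$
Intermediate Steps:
$G = 60$ ($G = -4 + \left(5 + 3\right)^{2} = -4 + 8^{2} = -4 + 64 = 60$)
$E{\left(c,b \right)} = -45 + 9 b^{2}$ ($E{\left(c,b \right)} = 9 \left(b^{2} - 5\right) = 9 \left(-5 + b^{2}\right) = -45 + 9 b^{2}$)
$J{\left(g \right)} = - \frac{9}{g}$ ($J{\left(g \right)} = \frac{-45 + 9 \left(-2\right)^{2}}{g} = \frac{-45 + 9 \cdot 4}{g} = \frac{-45 + 36}{g} = - \frac{9}{g}$)
$J{\left(G \right)} 11 = - \frac{9}{60} \cdot 11 = \left(-9\right) \frac{1}{60} \cdot 11 = \left(- \frac{3}{20}\right) 11 = - \frac{33}{20}$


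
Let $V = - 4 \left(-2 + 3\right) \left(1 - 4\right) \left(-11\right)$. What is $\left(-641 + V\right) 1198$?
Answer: $-926054$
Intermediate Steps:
$V = -132$ ($V = - 4 \cdot 1 \left(-3\right) \left(-11\right) = \left(-4\right) \left(-3\right) \left(-11\right) = 12 \left(-11\right) = -132$)
$\left(-641 + V\right) 1198 = \left(-641 - 132\right) 1198 = \left(-773\right) 1198 = -926054$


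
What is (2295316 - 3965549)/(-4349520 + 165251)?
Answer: 1670233/4184269 ≈ 0.39917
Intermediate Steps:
(2295316 - 3965549)/(-4349520 + 165251) = -1670233/(-4184269) = -1670233*(-1/4184269) = 1670233/4184269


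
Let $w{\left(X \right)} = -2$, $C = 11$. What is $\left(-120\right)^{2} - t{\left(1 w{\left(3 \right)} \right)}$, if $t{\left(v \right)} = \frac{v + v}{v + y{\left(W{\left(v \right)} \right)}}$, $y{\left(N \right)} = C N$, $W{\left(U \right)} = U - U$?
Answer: $14398$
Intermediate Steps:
$W{\left(U \right)} = 0$
$y{\left(N \right)} = 11 N$
$t{\left(v \right)} = 2$ ($t{\left(v \right)} = \frac{v + v}{v + 11 \cdot 0} = \frac{2 v}{v + 0} = \frac{2 v}{v} = 2$)
$\left(-120\right)^{2} - t{\left(1 w{\left(3 \right)} \right)} = \left(-120\right)^{2} - 2 = 14400 - 2 = 14398$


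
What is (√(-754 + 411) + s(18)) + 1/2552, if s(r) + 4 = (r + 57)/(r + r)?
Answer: -14671/7656 + 7*I*√7 ≈ -1.9163 + 18.52*I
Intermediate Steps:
s(r) = -4 + (57 + r)/(2*r) (s(r) = -4 + (r + 57)/(r + r) = -4 + (57 + r)/((2*r)) = -4 + (57 + r)*(1/(2*r)) = -4 + (57 + r)/(2*r))
(√(-754 + 411) + s(18)) + 1/2552 = (√(-754 + 411) + (½)*(57 - 7*18)/18) + 1/2552 = (√(-343) + (½)*(1/18)*(57 - 126)) + 1/2552 = (7*I*√7 + (½)*(1/18)*(-69)) + 1/2552 = (7*I*√7 - 23/12) + 1/2552 = (-23/12 + 7*I*√7) + 1/2552 = -14671/7656 + 7*I*√7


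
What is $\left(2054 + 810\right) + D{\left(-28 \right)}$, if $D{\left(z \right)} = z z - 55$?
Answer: $3593$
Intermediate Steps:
$D{\left(z \right)} = -55 + z^{2}$ ($D{\left(z \right)} = z^{2} - 55 = -55 + z^{2}$)
$\left(2054 + 810\right) + D{\left(-28 \right)} = \left(2054 + 810\right) - \left(55 - \left(-28\right)^{2}\right) = 2864 + \left(-55 + 784\right) = 2864 + 729 = 3593$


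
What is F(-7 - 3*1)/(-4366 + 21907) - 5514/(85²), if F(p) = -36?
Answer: -10775686/14081525 ≈ -0.76524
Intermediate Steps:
F(-7 - 3*1)/(-4366 + 21907) - 5514/(85²) = -36/(-4366 + 21907) - 5514/(85²) = -36/17541 - 5514/7225 = -36*1/17541 - 5514*1/7225 = -4/1949 - 5514/7225 = -10775686/14081525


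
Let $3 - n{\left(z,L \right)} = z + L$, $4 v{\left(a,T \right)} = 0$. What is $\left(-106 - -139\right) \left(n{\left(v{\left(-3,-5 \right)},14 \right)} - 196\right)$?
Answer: $-6831$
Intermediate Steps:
$v{\left(a,T \right)} = 0$ ($v{\left(a,T \right)} = \frac{1}{4} \cdot 0 = 0$)
$n{\left(z,L \right)} = 3 - L - z$ ($n{\left(z,L \right)} = 3 - \left(z + L\right) = 3 - \left(L + z\right) = 3 - L - z$)
$\left(-106 - -139\right) \left(n{\left(v{\left(-3,-5 \right)},14 \right)} - 196\right) = \left(-106 - -139\right) \left(\left(3 - 14 - 0\right) - 196\right) = \left(-106 + 139\right) \left(\left(3 - 14 + 0\right) - 196\right) = 33 \left(-11 - 196\right) = 33 \left(-207\right) = -6831$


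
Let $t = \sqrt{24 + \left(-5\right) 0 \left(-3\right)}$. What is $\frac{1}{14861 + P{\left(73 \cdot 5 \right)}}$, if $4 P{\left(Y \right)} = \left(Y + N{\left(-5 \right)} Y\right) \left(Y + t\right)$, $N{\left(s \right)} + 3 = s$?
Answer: $- \frac{71276}{15555123889} + \frac{2920 \sqrt{6}}{108885867223} \approx -4.5165 \cdot 10^{-6}$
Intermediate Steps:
$t = 2 \sqrt{6}$ ($t = \sqrt{24 + 0 \left(-3\right)} = \sqrt{24 + 0} = \sqrt{24} = 2 \sqrt{6} \approx 4.899$)
$N{\left(s \right)} = -3 + s$
$P{\left(Y \right)} = - \frac{7 Y \left(Y + 2 \sqrt{6}\right)}{4}$ ($P{\left(Y \right)} = \frac{\left(Y + \left(-3 - 5\right) Y\right) \left(Y + 2 \sqrt{6}\right)}{4} = \frac{\left(Y - 8 Y\right) \left(Y + 2 \sqrt{6}\right)}{4} = \frac{- 7 Y \left(Y + 2 \sqrt{6}\right)}{4} = \frac{\left(-7\right) Y \left(Y + 2 \sqrt{6}\right)}{4} = - \frac{7 Y \left(Y + 2 \sqrt{6}\right)}{4}$)
$\frac{1}{14861 + P{\left(73 \cdot 5 \right)}} = \frac{1}{14861 - \frac{7 \cdot 73 \cdot 5 \left(73 \cdot 5 + 2 \sqrt{6}\right)}{4}} = \frac{1}{14861 - \frac{2555 \left(365 + 2 \sqrt{6}\right)}{4}} = \frac{1}{14861 - \left(\frac{932575}{4} + \frac{2555 \sqrt{6}}{2}\right)} = \frac{1}{- \frac{873131}{4} - \frac{2555 \sqrt{6}}{2}}$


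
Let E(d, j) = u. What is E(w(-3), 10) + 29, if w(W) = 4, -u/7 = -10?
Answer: 99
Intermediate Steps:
u = 70 (u = -7*(-10) = 70)
E(d, j) = 70
E(w(-3), 10) + 29 = 70 + 29 = 99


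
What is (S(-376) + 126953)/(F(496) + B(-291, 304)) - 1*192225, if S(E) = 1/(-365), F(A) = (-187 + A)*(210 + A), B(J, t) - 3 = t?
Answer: -15327641651781/79738265 ≈ -1.9222e+5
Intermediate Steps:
B(J, t) = 3 + t
S(E) = -1/365
(S(-376) + 126953)/(F(496) + B(-291, 304)) - 1*192225 = (-1/365 + 126953)/((-39270 + 496**2 + 23*496) + (3 + 304)) - 1*192225 = 46337844/(365*((-39270 + 246016 + 11408) + 307)) - 192225 = 46337844/(365*(218154 + 307)) - 192225 = (46337844/365)/218461 - 192225 = (46337844/365)*(1/218461) - 192225 = 46337844/79738265 - 192225 = -15327641651781/79738265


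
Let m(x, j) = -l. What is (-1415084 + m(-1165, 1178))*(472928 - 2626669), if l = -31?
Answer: 3047657663273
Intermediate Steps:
m(x, j) = 31 (m(x, j) = -1*(-31) = 31)
(-1415084 + m(-1165, 1178))*(472928 - 2626669) = (-1415084 + 31)*(472928 - 2626669) = -1415053*(-2153741) = 3047657663273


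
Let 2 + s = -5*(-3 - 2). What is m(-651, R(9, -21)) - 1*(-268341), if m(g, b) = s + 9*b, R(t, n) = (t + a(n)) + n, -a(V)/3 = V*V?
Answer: 256349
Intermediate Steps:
s = 23 (s = -2 - 5*(-3 - 2) = -2 - 5*(-5) = -2 + 25 = 23)
a(V) = -3*V² (a(V) = -3*V*V = -3*V²)
R(t, n) = n + t - 3*n² (R(t, n) = (t - 3*n²) + n = n + t - 3*n²)
m(g, b) = 23 + 9*b
m(-651, R(9, -21)) - 1*(-268341) = (23 + 9*(-21 + 9 - 3*(-21)²)) - 1*(-268341) = (23 + 9*(-21 + 9 - 3*441)) + 268341 = (23 + 9*(-21 + 9 - 1323)) + 268341 = (23 + 9*(-1335)) + 268341 = (23 - 12015) + 268341 = -11992 + 268341 = 256349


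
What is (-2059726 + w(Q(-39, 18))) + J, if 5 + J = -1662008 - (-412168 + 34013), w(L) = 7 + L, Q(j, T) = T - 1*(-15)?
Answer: -3343544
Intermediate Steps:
Q(j, T) = 15 + T (Q(j, T) = T + 15 = 15 + T)
J = -1283858 (J = -5 + (-1662008 - (-412168 + 34013)) = -5 + (-1662008 - 1*(-378155)) = -5 + (-1662008 + 378155) = -5 - 1283853 = -1283858)
(-2059726 + w(Q(-39, 18))) + J = (-2059726 + (7 + (15 + 18))) - 1283858 = (-2059726 + (7 + 33)) - 1283858 = (-2059726 + 40) - 1283858 = -2059686 - 1283858 = -3343544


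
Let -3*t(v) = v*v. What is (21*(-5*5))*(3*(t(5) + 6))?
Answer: 3675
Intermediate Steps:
t(v) = -v²/3 (t(v) = -v*v/3 = -v²/3)
(21*(-5*5))*(3*(t(5) + 6)) = (21*(-5*5))*(3*(-⅓*5² + 6)) = (21*(-25))*(3*(-⅓*25 + 6)) = -1575*(-25/3 + 6) = -1575*(-7)/3 = -525*(-7) = 3675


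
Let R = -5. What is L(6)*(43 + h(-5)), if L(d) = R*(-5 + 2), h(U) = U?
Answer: 570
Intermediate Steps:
L(d) = 15 (L(d) = -5*(-5 + 2) = -5*(-3) = 15)
L(6)*(43 + h(-5)) = 15*(43 - 5) = 15*38 = 570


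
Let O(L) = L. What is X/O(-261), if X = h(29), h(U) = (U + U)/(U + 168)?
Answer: -2/1773 ≈ -0.0011280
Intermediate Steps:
h(U) = 2*U/(168 + U) (h(U) = (2*U)/(168 + U) = 2*U/(168 + U))
X = 58/197 (X = 2*29/(168 + 29) = 2*29/197 = 2*29*(1/197) = 58/197 ≈ 0.29442)
X/O(-261) = (58/197)/(-261) = (58/197)*(-1/261) = -2/1773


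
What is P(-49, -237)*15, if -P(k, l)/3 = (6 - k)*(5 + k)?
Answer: 108900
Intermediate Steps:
P(k, l) = -3*(5 + k)*(6 - k) (P(k, l) = -3*(6 - k)*(5 + k) = -3*(5 + k)*(6 - k))
P(-49, -237)*15 = (-90 - 3*(-49) + 3*(-49)²)*15 = (-90 + 147 + 3*2401)*15 = (-90 + 147 + 7203)*15 = 7260*15 = 108900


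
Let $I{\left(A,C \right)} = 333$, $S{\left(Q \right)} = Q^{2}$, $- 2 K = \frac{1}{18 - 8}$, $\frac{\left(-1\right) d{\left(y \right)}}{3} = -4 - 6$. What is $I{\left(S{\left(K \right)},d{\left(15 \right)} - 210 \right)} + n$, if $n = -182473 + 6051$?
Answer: $-176089$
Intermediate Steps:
$d{\left(y \right)} = 30$ ($d{\left(y \right)} = - 3 \left(-4 - 6\right) = \left(-3\right) \left(-10\right) = 30$)
$K = - \frac{1}{20}$ ($K = - \frac{1}{2 \left(18 - 8\right)} = - \frac{1}{2 \cdot 10} = \left(- \frac{1}{2}\right) \frac{1}{10} = - \frac{1}{20} \approx -0.05$)
$n = -176422$
$I{\left(S{\left(K \right)},d{\left(15 \right)} - 210 \right)} + n = 333 - 176422 = -176089$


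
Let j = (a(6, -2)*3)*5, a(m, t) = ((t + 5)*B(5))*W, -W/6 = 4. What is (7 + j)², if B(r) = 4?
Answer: 18601969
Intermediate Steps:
W = -24 (W = -6*4 = -24)
a(m, t) = -480 - 96*t (a(m, t) = ((t + 5)*4)*(-24) = ((5 + t)*4)*(-24) = (20 + 4*t)*(-24) = -480 - 96*t)
j = -4320 (j = ((-480 - 96*(-2))*3)*5 = ((-480 + 192)*3)*5 = -288*3*5 = -864*5 = -4320)
(7 + j)² = (7 - 4320)² = (-4313)² = 18601969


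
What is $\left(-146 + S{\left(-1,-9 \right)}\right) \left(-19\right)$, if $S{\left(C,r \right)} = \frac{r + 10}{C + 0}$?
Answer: $2793$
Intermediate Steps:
$S{\left(C,r \right)} = \frac{10 + r}{C}$
$\left(-146 + S{\left(-1,-9 \right)}\right) \left(-19\right) = \left(-146 + \frac{10 - 9}{-1}\right) \left(-19\right) = \left(-146 - 1\right) \left(-19\right) = \left(-147\right) \left(-19\right) = 2793$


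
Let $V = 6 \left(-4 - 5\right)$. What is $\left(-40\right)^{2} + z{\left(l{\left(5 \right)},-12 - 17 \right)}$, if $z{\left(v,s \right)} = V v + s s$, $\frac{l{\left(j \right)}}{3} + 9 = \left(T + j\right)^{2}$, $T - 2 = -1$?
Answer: $-1933$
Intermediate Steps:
$T = 1$ ($T = 2 - 1 = 1$)
$l{\left(j \right)} = -27 + 3 \left(1 + j\right)^{2}$
$V = -54$ ($V = 6 \left(-9\right) = -54$)
$z{\left(v,s \right)} = s^{2} - 54 v$ ($z{\left(v,s \right)} = - 54 v + s s = - 54 v + s^{2} = s^{2} - 54 v$)
$\left(-40\right)^{2} + z{\left(l{\left(5 \right)},-12 - 17 \right)} = \left(-40\right)^{2} - \left(- \left(-12 - 17\right)^{2} + 54 \left(-27 + 3 \left(1 + 5\right)^{2}\right)\right) = 1600 + \left(\left(-29\right)^{2} - 54 \left(-27 + 3 \cdot 6^{2}\right)\right) = 1600 + \left(841 - 54 \left(-27 + 3 \cdot 36\right)\right) = 1600 + \left(841 - 54 \left(-27 + 108\right)\right) = 1600 + \left(841 - 4374\right) = 1600 - 3533 = -1933$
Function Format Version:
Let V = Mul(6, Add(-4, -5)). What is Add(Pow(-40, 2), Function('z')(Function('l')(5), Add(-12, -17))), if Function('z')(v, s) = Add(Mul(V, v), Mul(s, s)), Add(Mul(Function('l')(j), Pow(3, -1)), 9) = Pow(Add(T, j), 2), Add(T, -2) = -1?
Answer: -1933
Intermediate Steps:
T = 1 (T = Add(2, -1) = 1)
Function('l')(j) = Add(-27, Mul(3, Pow(Add(1, j), 2)))
V = -54 (V = Mul(6, -9) = -54)
Function('z')(v, s) = Add(Pow(s, 2), Mul(-54, v)) (Function('z')(v, s) = Add(Mul(-54, v), Mul(s, s)) = Add(Mul(-54, v), Pow(s, 2)) = Add(Pow(s, 2), Mul(-54, v)))
Add(Pow(-40, 2), Function('z')(Function('l')(5), Add(-12, -17))) = Add(Pow(-40, 2), Add(Pow(Add(-12, -17), 2), Mul(-54, Add(-27, Mul(3, Pow(Add(1, 5), 2)))))) = Add(1600, Add(Pow(-29, 2), Mul(-54, Add(-27, Mul(3, Pow(6, 2)))))) = Add(1600, Add(841, Mul(-54, Add(-27, Mul(3, 36))))) = Add(1600, Add(841, Mul(-54, Add(-27, 108)))) = Add(1600, Add(841, Mul(-54, 81))) = Add(1600, Add(841, -4374)) = Add(1600, -3533) = -1933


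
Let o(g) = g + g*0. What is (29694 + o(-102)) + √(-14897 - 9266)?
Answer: 29592 + I*√24163 ≈ 29592.0 + 155.44*I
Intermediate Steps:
o(g) = g (o(g) = g + 0 = g)
(29694 + o(-102)) + √(-14897 - 9266) = (29694 - 102) + √(-14897 - 9266) = 29592 + √(-24163) = 29592 + I*√24163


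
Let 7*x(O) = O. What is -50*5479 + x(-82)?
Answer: -1917732/7 ≈ -2.7396e+5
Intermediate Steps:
x(O) = O/7
-50*5479 + x(-82) = -50*5479 + (⅐)*(-82) = -273950 - 82/7 = -1917732/7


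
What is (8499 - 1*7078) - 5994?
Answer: -4573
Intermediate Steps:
(8499 - 1*7078) - 5994 = (8499 - 7078) - 5994 = 1421 - 5994 = -4573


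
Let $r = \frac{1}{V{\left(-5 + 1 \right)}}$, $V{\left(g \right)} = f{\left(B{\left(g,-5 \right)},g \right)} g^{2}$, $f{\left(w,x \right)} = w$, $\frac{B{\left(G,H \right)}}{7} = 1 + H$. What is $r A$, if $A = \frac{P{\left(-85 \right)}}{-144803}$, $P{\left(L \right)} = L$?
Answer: $- \frac{85}{64871744} \approx -1.3103 \cdot 10^{-6}$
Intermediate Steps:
$B{\left(G,H \right)} = 7 + 7 H$ ($B{\left(G,H \right)} = 7 \left(1 + H\right) = 7 + 7 H$)
$V{\left(g \right)} = - 28 g^{2}$ ($V{\left(g \right)} = \left(7 + 7 \left(-5\right)\right) g^{2} = \left(7 - 35\right) g^{2} = - 28 g^{2}$)
$A = \frac{85}{144803}$ ($A = - \frac{85}{-144803} = \left(-85\right) \left(- \frac{1}{144803}\right) = \frac{85}{144803} \approx 0.000587$)
$r = - \frac{1}{448}$ ($r = \frac{1}{\left(-28\right) \left(-5 + 1\right)^{2}} = \frac{1}{\left(-28\right) \left(-4\right)^{2}} = \frac{1}{\left(-28\right) 16} = \frac{1}{-448} = - \frac{1}{448} \approx -0.0022321$)
$r A = \left(- \frac{1}{448}\right) \frac{85}{144803} = - \frac{85}{64871744}$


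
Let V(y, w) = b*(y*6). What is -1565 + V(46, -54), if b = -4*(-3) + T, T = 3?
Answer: 2575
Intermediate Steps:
b = 15 (b = -4*(-3) + 3 = 12 + 3 = 15)
V(y, w) = 90*y (V(y, w) = 15*(y*6) = 15*(6*y) = 90*y)
-1565 + V(46, -54) = -1565 + 90*46 = -1565 + 4140 = 2575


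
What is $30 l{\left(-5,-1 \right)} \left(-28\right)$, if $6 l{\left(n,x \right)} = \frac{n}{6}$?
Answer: $\frac{350}{3} \approx 116.67$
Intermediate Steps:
$l{\left(n,x \right)} = \frac{n}{36}$ ($l{\left(n,x \right)} = \frac{n \frac{1}{6}}{6} = \frac{\frac{1}{6} n}{6} = \frac{n}{36}$)
$30 l{\left(-5,-1 \right)} \left(-28\right) = 30 \cdot \frac{1}{36} \left(-5\right) \left(-28\right) = 30 \left(- \frac{5}{36}\right) \left(-28\right) = \left(- \frac{25}{6}\right) \left(-28\right) = \frac{350}{3}$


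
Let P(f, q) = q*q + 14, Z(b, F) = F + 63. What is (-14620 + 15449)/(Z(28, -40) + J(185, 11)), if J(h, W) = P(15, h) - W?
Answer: 829/34251 ≈ 0.024204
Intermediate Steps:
Z(b, F) = 63 + F
P(f, q) = 14 + q² (P(f, q) = q² + 14 = 14 + q²)
J(h, W) = 14 + h² - W (J(h, W) = (14 + h²) - W = 14 + h² - W)
(-14620 + 15449)/(Z(28, -40) + J(185, 11)) = (-14620 + 15449)/((63 - 40) + (14 + 185² - 1*11)) = 829/(23 + (14 + 34225 - 11)) = 829/(23 + 34228) = 829/34251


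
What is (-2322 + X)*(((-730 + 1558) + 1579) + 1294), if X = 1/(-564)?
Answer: -4846862909/564 ≈ -8.5937e+6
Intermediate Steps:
X = -1/564 ≈ -0.0017731
(-2322 + X)*(((-730 + 1558) + 1579) + 1294) = (-2322 - 1/564)*(((-730 + 1558) + 1579) + 1294) = -1309609*((828 + 1579) + 1294)/564 = -1309609*(2407 + 1294)/564 = -1309609/564*3701 = -4846862909/564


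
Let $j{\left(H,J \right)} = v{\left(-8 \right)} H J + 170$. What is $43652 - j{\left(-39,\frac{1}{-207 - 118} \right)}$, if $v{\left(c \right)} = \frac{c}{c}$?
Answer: $\frac{1087047}{25} \approx 43482.0$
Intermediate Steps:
$v{\left(c \right)} = 1$
$j{\left(H,J \right)} = 170 + H J$ ($j{\left(H,J \right)} = 1 H J + 170 = H J + 170 = 170 + H J$)
$43652 - j{\left(-39,\frac{1}{-207 - 118} \right)} = 43652 - \left(170 - \frac{39}{-207 - 118}\right) = 43652 - \left(170 - \frac{39}{-325}\right) = 43652 - \left(170 - - \frac{3}{25}\right) = 43652 - \left(170 + \frac{3}{25}\right) = 43652 - \frac{4253}{25} = \frac{1087047}{25}$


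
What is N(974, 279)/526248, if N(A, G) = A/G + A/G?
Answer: 487/36705798 ≈ 1.3268e-5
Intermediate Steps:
N(A, G) = 2*A/G
N(974, 279)/526248 = (2*974/279)/526248 = (2*974*(1/279))*(1/526248) = (1948/279)*(1/526248) = 487/36705798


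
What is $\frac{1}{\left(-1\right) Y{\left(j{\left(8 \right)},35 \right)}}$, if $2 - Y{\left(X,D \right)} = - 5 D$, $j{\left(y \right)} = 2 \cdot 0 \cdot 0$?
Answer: $- \frac{1}{177} \approx -0.0056497$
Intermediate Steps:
$j{\left(y \right)} = 0$ ($j{\left(y \right)} = 0 \cdot 0 = 0$)
$Y{\left(X,D \right)} = 2 + 5 D$ ($Y{\left(X,D \right)} = 2 - - 5 D = 2 + 5 D$)
$\frac{1}{\left(-1\right) Y{\left(j{\left(8 \right)},35 \right)}} = \frac{1}{\left(-1\right) \left(2 + 5 \cdot 35\right)} = \frac{1}{\left(-1\right) \left(2 + 175\right)} = \frac{1}{\left(-1\right) 177} = \frac{1}{-177} = - \frac{1}{177}$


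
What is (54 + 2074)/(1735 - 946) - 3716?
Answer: -2929796/789 ≈ -3713.3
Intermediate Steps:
(54 + 2074)/(1735 - 946) - 3716 = 2128/789 - 3716 = -2929796/789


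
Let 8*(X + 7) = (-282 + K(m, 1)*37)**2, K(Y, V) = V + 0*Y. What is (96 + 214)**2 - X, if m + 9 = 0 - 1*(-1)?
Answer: 708831/8 ≈ 88604.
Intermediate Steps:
m = -8 (m = -9 + (0 - 1*(-1)) = -9 + (0 + 1) = -9 + 1 = -8)
K(Y, V) = V (K(Y, V) = V + 0 = V)
X = 59969/8 (X = -7 + (-282 + 1*37)**2/8 = -7 + (-282 + 37)**2/8 = -7 + (1/8)*(-245)**2 = -7 + (1/8)*60025 = -7 + 60025/8 = 59969/8 ≈ 7496.1)
(96 + 214)**2 - X = (96 + 214)**2 - 1*59969/8 = 310**2 - 59969/8 = 96100 - 59969/8 = 708831/8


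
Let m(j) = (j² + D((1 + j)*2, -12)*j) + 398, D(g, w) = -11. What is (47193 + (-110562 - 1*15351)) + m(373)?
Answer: 56704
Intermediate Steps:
m(j) = 398 + j² - 11*j (m(j) = (j² - 11*j) + 398 = 398 + j² - 11*j)
(47193 + (-110562 - 1*15351)) + m(373) = (47193 + (-110562 - 1*15351)) + (398 + 373² - 11*373) = (47193 + (-110562 - 15351)) + (398 + 139129 - 4103) = (47193 - 125913) + 135424 = -78720 + 135424 = 56704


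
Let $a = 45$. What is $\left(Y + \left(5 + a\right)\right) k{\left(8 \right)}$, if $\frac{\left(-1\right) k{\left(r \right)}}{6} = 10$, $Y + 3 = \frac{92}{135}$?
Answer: $- \frac{25748}{9} \approx -2860.9$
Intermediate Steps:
$Y = - \frac{313}{135}$ ($Y = -3 + \frac{92}{135} = - \frac{313}{135} \approx -2.3185$)
$k{\left(r \right)} = -60$ ($k{\left(r \right)} = \left(-6\right) 10 = -60$)
$\left(Y + \left(5 + a\right)\right) k{\left(8 \right)} = \left(- \frac{313}{135} + \left(5 + 45\right)\right) \left(-60\right) = \left(- \frac{313}{135} + 50\right) \left(-60\right) = \frac{6437}{135} \left(-60\right) = - \frac{25748}{9}$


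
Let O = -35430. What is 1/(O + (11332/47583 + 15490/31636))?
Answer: -752667894/26666475704509 ≈ -2.8225e-5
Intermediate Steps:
1/(O + (11332/47583 + 15490/31636)) = 1/(-35430 + (11332/47583 + 15490/31636)) = 1/(-35430 + (11332*(1/47583) + 15490*(1/31636))) = 1/(-35430 + (11332/47583 + 7745/15818)) = 1/(-35430 + 547779911/752667894) = 1/(-26666475704509/752667894) = -752667894/26666475704509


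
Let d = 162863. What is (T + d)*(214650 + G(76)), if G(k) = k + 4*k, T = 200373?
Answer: 78106637080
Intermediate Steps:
G(k) = 5*k
(T + d)*(214650 + G(76)) = (200373 + 162863)*(214650 + 5*76) = 363236*(214650 + 380) = 363236*215030 = 78106637080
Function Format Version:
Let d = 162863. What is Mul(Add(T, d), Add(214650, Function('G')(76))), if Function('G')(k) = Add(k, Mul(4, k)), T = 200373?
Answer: 78106637080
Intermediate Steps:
Function('G')(k) = Mul(5, k)
Mul(Add(T, d), Add(214650, Function('G')(76))) = Mul(Add(200373, 162863), Add(214650, Mul(5, 76))) = Mul(363236, Add(214650, 380)) = Mul(363236, 215030) = 78106637080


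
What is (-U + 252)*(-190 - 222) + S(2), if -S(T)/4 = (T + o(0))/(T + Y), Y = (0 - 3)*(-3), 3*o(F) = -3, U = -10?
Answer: -1187388/11 ≈ -1.0794e+5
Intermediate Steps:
o(F) = -1 (o(F) = (⅓)*(-3) = -1)
Y = 9 (Y = -3*(-3) = 9)
S(T) = -4*(-1 + T)/(9 + T) (S(T) = -4*(T - 1)/(T + 9) = -4*(-1 + T)/(9 + T))
(-U + 252)*(-190 - 222) + S(2) = (-1*(-10) + 252)*(-190 - 222) + 4*(1 - 1*2)/(9 + 2) = (10 + 252)*(-412) + 4*(1 - 2)/11 = 262*(-412) + 4*(1/11)*(-1) = -107944 - 4/11 = -1187388/11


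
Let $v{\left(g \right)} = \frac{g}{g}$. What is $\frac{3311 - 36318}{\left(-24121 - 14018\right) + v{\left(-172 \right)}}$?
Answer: $\frac{33007}{38138} \approx 0.86546$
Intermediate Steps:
$v{\left(g \right)} = 1$
$\frac{3311 - 36318}{\left(-24121 - 14018\right) + v{\left(-172 \right)}} = \frac{3311 - 36318}{\left(-24121 - 14018\right) + 1} = - \frac{33007}{-38139 + 1} = - \frac{33007}{-38138} = \left(-33007\right) \left(- \frac{1}{38138}\right) = \frac{33007}{38138}$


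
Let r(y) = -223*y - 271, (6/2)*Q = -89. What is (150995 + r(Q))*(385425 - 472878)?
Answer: -13759825869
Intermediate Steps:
Q = -89/3 (Q = (⅓)*(-89) = -89/3 ≈ -29.667)
r(y) = -271 - 223*y
(150995 + r(Q))*(385425 - 472878) = (150995 + (-271 - 223*(-89/3)))*(385425 - 472878) = (150995 + (-271 + 19847/3))*(-87453) = (150995 + 19034/3)*(-87453) = (472019/3)*(-87453) = -13759825869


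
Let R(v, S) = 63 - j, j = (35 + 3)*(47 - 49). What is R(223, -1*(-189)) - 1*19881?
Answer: -19742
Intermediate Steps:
j = -76 (j = 38*(-2) = -76)
R(v, S) = 139 (R(v, S) = 63 - 1*(-76) = 63 + 76 = 139)
R(223, -1*(-189)) - 1*19881 = 139 - 1*19881 = 139 - 19881 = -19742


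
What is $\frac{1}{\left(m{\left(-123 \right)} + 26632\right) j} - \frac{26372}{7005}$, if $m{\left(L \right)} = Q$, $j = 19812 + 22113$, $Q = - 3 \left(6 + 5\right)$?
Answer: $- \frac{1960605373793}{520781156025} \approx -3.7647$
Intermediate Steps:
$Q = -33$ ($Q = \left(-3\right) 11 = -33$)
$j = 41925$
$m{\left(L \right)} = -33$
$\frac{1}{\left(m{\left(-123 \right)} + 26632\right) j} - \frac{26372}{7005} = \frac{1}{\left(-33 + 26632\right) 41925} - \frac{26372}{7005} = \frac{1}{26599} \cdot \frac{1}{41925} - \frac{26372}{7005} = \frac{1}{1115163075} - \frac{26372}{7005} = - \frac{1960605373793}{520781156025}$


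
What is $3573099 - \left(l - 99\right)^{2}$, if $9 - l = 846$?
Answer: $2697003$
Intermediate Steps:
$l = -837$ ($l = 9 - 846 = -837$)
$3573099 - \left(l - 99\right)^{2} = 3573099 - \left(-837 - 99\right)^{2} = 3573099 - \left(-936\right)^{2} = 3573099 - 876096 = 2697003$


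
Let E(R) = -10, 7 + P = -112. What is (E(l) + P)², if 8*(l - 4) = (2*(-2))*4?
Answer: 16641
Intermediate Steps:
P = -119 (P = -7 - 112 = -119)
l = 2 (l = 4 + ((2*(-2))*4)/8 = 4 + (-4*4)/8 = 4 + (⅛)*(-16) = 4 - 2 = 2)
(E(l) + P)² = (-10 - 119)² = (-129)² = 16641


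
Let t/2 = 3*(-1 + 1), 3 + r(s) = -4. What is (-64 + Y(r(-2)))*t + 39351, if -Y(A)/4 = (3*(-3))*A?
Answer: 39351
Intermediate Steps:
r(s) = -7 (r(s) = -3 - 4 = -7)
t = 0 (t = 2*(3*(-1 + 1)) = 2*(3*0) = 2*0 = 0)
Y(A) = 36*A (Y(A) = -4*3*(-3)*A = -(-36)*A = 36*A)
(-64 + Y(r(-2)))*t + 39351 = (-64 + 36*(-7))*0 + 39351 = (-64 - 252)*0 + 39351 = -316*0 + 39351 = 0 + 39351 = 39351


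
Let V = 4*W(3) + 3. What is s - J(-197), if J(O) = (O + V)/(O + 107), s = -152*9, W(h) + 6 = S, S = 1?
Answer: -61667/45 ≈ -1370.4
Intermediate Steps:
W(h) = -5 (W(h) = -6 + 1 = -5)
V = -17 (V = 4*(-5) + 3 = -20 + 3 = -17)
s = -1368
J(O) = (-17 + O)/(107 + O) (J(O) = (O - 17)/(O + 107) = (-17 + O)/(107 + O))
s - J(-197) = -1368 - (-17 - 197)/(107 - 197) = -1368 - (-214)/(-90) = -1368 - (-1)*(-214)/90 = -1368 - 1*107/45 = -1368 - 107/45 = -61667/45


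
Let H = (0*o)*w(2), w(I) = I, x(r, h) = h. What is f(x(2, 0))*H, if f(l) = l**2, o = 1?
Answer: 0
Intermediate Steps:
H = 0 (H = (0*1)*2 = 0*2 = 0)
f(x(2, 0))*H = 0**2*0 = 0*0 = 0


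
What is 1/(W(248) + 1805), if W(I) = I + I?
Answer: 1/2301 ≈ 0.00043459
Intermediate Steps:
W(I) = 2*I
1/(W(248) + 1805) = 1/(2*248 + 1805) = 1/(496 + 1805) = 1/2301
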